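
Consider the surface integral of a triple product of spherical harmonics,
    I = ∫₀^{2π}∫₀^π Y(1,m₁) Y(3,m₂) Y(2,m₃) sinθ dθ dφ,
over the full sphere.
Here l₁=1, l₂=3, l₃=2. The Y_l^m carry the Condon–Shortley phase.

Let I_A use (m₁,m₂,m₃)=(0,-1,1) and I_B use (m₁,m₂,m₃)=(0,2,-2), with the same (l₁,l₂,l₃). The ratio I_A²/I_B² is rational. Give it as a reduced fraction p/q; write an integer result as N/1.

Shared (l₁,l₂,l₃)=(1,3,2): N and (l;000)² cancel in I_A²/I_B².
A: Δ = 2!·0!·4!/7! = 1/105; Racah Σ t=1..1: t=1:−1/6 = -1/6; ⇒ 3j(1 3 2; 0 -1 1)² = 8/105, sgn +1
B: Δ = 2!·0!·4!/7! = 1/105; Racah Σ t=1..1: t=1:−1/24 = -1/24; ⇒ 3j(1 3 2; 0 2 -2)² = 1/21, sgn -1
I_A²/I_B² = (8/105)/(1/21) = 8/5

8/5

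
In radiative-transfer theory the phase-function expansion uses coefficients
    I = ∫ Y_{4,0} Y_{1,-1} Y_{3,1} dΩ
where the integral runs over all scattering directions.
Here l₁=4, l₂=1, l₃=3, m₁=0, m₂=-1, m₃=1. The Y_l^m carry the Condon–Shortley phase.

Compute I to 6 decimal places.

Rules hold: Σm=0, L=8 even, 3≤3≤5.
N = 9·3·7 = 189
Δ = 2!·6!·0!/9! = 1/252
Racah Σ t=1..1: t=1:−1/36 = -1/36
⇒ 3j(4 1 3; 0 0 0)² = 4/63, sgn +1
Racah Σ t=0..0: t=0:+1/96 = 1/96
⇒ 3j(4 1 3; 0 -1 1)² = 1/42, sgn +1
4πI² = N·(3j₀)²·(3jₘ)² = 2/7
I = +1·√(0.285714/4π) = 0.15078601

0.150786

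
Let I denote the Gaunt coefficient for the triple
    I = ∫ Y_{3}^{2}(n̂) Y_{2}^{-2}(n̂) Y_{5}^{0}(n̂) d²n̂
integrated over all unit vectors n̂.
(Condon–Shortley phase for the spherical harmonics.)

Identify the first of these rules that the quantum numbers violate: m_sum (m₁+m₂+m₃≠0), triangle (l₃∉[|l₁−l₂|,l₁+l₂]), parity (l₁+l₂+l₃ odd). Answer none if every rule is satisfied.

none

m₁+m₂+m₃ = 2 − 2 + 0 = 0  ✓
triangle: |3−2|=1 ≤ l₃=5 ≤ 3+2=5  ✓
parity: l₁+l₂+l₃ = 10 is even  ✓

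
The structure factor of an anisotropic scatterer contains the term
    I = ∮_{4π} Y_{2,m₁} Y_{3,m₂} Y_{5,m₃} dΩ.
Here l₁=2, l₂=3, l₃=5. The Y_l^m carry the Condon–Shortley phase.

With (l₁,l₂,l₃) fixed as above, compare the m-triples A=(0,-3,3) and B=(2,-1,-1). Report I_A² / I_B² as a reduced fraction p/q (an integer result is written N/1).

Same 2,3,5: normalisation and zero-m 3j drop out of the ratio.
A: Δ: 0! 4! 6! / 11! → 1/2310; sum: t=0:+1/2880 = 1/2880; 3j²(2 3 5; 0 -3 3) = Δ·Π!·Σ² = 2/165  (sign +1)
B: Δ: 0! 4! 6! / 11! → 1/2310; sum: t=0:+1/1152 = 1/1152; 3j²(2 3 5; 2 -1 -1) = Δ·Π!·Σ² = 1/154  (sign +1)
I_A²/I_B² = (2/165)/(1/154) = 28/15

28/15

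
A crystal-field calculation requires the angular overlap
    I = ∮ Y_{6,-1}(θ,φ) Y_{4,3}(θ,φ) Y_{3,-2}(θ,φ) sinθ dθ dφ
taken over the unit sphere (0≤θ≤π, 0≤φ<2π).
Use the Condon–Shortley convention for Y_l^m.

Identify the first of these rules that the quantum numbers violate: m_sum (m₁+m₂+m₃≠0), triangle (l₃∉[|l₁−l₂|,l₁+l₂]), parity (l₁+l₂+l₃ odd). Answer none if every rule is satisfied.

azimuthal sum: -1 + 3 − 2 = 0  ✓
2 ≤ 3 ≤ 10 (triangle on l)  ✓
L = 6 + 4 + 3 = 13 (odd)  ✗

parity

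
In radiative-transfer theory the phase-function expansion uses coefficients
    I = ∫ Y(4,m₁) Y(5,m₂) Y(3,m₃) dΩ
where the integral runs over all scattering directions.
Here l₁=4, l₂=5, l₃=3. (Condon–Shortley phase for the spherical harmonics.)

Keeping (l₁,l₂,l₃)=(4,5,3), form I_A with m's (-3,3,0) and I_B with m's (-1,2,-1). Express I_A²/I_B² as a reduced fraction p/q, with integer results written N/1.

l's match ⇒ only the (l;m) 3-j factors differ between A and B.
A: triangle coeff Δ(4,5,3) = 1/180180; Σ_t [5,6]: t=5:−1/1440 t=6:+1/2880 = -1/2880; (3j)²=7/715 [(4 5 3; -3 3 0)], sign=+1
B: triangle coeff Δ(4,5,3) = 1/180180; Σ_t [3,5]: t=3:−1/1728 t=4:+1/288 t=5:−1/960 = 1/540; (3j)²=128/6435 [(4 5 3; -1 2 -1)], sign=+1
I_A²/I_B² = (7/715)/(128/6435) = 63/128

63/128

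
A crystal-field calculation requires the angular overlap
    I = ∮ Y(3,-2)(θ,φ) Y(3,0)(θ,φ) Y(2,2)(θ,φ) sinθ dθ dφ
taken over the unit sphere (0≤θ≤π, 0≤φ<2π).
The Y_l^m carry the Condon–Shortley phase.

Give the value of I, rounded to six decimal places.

Checks pass: Σm=0; 8 even; l₃=2∈[0,6].
(2·3+1)(2·3+1)(2·2+1) = 245
Δ: 4! 2! 2! / 9! → 1/3780
sum: t=1:−1/24 t=2:+1/4 t=3:−1/24 = 1/6
3j²(3 3 2; 0 0 0) = Δ·Π!·Σ² = 4/105  (sign +1)
sum: t=3:−1/24 = -1/24
3j²(3 3 2; -2 0 2) = Δ·Π!·Σ² = 1/21  (sign -1)
combine: 4πI² = 245·4/105·1/21 = 4/9
take √, sign -1: I = -0.18806319

-0.188063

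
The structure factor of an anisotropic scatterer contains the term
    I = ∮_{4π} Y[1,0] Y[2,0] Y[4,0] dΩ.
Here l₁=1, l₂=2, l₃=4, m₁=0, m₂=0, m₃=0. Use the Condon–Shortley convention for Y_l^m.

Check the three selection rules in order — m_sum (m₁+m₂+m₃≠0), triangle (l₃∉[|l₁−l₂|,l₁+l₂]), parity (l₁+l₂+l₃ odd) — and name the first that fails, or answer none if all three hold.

triangle

m₁+m₂+m₃ = 0 + 0 + 0 = 0  ✓
triangle: |1−2|=1 ≤ l₃=4 ≤ 1+2=3  ✗
parity: l₁+l₂+l₃ = 7 is odd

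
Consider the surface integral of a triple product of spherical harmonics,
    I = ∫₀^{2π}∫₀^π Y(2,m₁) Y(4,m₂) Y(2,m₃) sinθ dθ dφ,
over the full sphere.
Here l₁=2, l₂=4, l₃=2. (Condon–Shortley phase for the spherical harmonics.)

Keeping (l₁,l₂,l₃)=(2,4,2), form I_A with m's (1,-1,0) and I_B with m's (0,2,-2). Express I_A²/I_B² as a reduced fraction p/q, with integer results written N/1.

Same 2,4,2: normalisation and zero-m 3j drop out of the ratio.
A: Δ: 4! 0! 4! / 9! → 1/630; sum: t=1:−1/24 = -1/24; 3j²(2 4 2; 1 -1 0) = Δ·Π!·Σ² = 1/21  (sign -1)
B: Δ: 4! 0! 4! / 9! → 1/630; sum: t=2:+1/96 = 1/96; 3j²(2 4 2; 0 2 -2) = Δ·Π!·Σ² = 1/42  (sign +1)
I_A²/I_B² = (1/21)/(1/42) = 2/1

2/1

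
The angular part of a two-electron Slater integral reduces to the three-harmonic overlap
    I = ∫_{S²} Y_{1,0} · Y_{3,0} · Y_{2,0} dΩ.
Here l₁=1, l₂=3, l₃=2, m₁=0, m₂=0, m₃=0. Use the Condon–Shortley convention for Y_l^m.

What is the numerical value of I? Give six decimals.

Rules hold: Σm=0, L=6 even, 2≤2≤4.
N = 3·7·5 = 105
Δ = 2!·0!·4!/7! = 1/105
Racah Σ t=1..1: t=1:−1/4 = -1/4
⇒ 3j(1 3 2; 0 0 0)² = 3/35, sgn -1
(m-triple is (0,0,0) — same symbol as above.)
4πI² = N·(3j₀)²·(3jₘ)² = 27/35
I = +1·√(0.771429/4π) = 0.24776670

0.247767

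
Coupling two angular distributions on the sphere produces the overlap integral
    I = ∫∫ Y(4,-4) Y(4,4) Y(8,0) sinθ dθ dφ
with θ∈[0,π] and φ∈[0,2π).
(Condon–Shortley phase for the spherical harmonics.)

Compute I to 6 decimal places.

0.003349

Checks pass: Σm=0; 16 even; l₃=8∈[0,8].
(2·4+1)(2·4+1)(2·8+1) = 1377
Δ: 0! 8! 8! / 17! → 1/218790
sum: t=0:+1/331776 = 1/331776
3j²(4 4 8; 0 0 0) = Δ·Π!·Σ² = 490/21879  (sign +1)
sum: t=0:+1/1625702400 = 1/1625702400
3j²(4 4 8; -4 4 0) = Δ·Π!·Σ² = 1/218790  (sign +1)
combine: 4πI² = 1377·490/21879·1/218790 = 49/347633
take √, sign +1: I = 0.00334913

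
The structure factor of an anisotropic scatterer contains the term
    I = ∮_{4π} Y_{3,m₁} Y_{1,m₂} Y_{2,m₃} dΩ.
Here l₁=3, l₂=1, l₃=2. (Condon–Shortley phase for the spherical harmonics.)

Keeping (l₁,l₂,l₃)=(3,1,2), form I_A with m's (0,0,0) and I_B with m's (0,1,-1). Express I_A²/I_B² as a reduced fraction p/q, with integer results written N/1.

l's match ⇒ only the (l;m) 3-j factors differ between A and B.
A: triangle coeff Δ(3,1,2) = 1/105; Σ_t [1,1]: t=1:−1/4 = -1/4; (3j)²=3/35 [(3 1 2; 0 0 0)], sign=-1
B: triangle coeff Δ(3,1,2) = 1/105; Σ_t [2,2]: t=2:+1/12 = 1/12; (3j)²=1/35 [(3 1 2; 0 1 -1)], sign=-1
I_A²/I_B² = (3/35)/(1/35) = 3/1

3/1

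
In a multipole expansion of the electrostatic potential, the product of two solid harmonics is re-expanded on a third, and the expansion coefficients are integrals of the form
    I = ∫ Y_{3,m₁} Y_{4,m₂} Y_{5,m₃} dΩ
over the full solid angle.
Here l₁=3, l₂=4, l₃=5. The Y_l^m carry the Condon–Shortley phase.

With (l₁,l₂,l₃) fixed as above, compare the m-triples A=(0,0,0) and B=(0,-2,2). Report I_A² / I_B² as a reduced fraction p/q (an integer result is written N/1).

Same 3,4,5: normalisation and zero-m 3j drop out of the ratio.
A: Δ: 2! 4! 6! / 13! → 1/180180; sum: t=0:+1/576 t=1:−1/144 t=2:+1/576 = -1/288; 3j²(3 4 5; 0 0 0) = Δ·Π!·Σ² = 20/1001  (sign +1)
B: Δ: 2! 4! 6! / 13! → 1/180180; sum: t=0:+1/576 t=1:−1/480 t=2:+1/8640 = -1/4320; 3j²(3 4 5; 0 -2 2) = Δ·Π!·Σ² = 1/2145  (sign +1)
I_A²/I_B² = (20/1001)/(1/2145) = 300/7

300/7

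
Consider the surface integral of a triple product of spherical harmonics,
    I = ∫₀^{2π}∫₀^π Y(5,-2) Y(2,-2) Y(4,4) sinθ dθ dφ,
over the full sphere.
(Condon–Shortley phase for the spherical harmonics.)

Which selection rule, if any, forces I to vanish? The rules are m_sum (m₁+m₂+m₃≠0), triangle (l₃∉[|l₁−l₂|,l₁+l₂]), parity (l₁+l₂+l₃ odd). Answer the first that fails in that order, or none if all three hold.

Σmᵢ = 0  ✓
l₃∈[|l₁−l₂|,l₁+l₂]=[3,7], have l₃=4  ✓
Σlᵢ = 11 ⇒ odd  ✗

parity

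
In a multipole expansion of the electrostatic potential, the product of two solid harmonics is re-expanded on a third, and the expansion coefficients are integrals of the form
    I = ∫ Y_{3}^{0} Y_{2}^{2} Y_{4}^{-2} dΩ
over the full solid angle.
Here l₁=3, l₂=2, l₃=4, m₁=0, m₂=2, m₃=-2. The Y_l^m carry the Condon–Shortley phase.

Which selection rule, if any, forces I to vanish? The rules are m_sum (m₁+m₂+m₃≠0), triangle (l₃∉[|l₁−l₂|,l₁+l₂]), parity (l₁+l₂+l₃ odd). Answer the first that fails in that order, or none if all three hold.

parity

Σmᵢ = 0  ✓
l₃∈[|l₁−l₂|,l₁+l₂]=[1,5], have l₃=4  ✓
Σlᵢ = 9 ⇒ odd  ✗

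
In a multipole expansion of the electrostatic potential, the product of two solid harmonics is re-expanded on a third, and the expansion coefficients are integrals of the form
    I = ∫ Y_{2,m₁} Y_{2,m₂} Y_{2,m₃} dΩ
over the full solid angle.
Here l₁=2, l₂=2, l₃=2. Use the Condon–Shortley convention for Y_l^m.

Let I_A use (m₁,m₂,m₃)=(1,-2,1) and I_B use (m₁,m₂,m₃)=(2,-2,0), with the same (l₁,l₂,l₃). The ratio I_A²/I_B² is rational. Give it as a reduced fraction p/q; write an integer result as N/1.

3/2

l's match ⇒ only the (l;m) 3-j factors differ between A and B.
A: triangle coeff Δ(2,2,2) = 1/630; Σ_t [0,0]: t=0:+1/4 = 1/4; (3j)²=3/35 [(2 2 2; 1 -2 1)], sign=-1
B: triangle coeff Δ(2,2,2) = 1/630; Σ_t [0,0]: t=0:+1/8 = 1/8; (3j)²=2/35 [(2 2 2; 2 -2 0)], sign=+1
I_A²/I_B² = (3/35)/(2/35) = 3/2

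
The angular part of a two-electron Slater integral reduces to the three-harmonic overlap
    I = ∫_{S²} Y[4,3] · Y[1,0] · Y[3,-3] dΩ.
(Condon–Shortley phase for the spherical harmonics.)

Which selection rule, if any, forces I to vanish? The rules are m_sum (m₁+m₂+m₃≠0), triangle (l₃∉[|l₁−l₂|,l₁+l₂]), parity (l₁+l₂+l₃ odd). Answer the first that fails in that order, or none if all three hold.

none

azimuthal sum: 3 + 0 − 3 = 0  ✓
3 ≤ 3 ≤ 5 (triangle on l)  ✓
L = 4 + 1 + 3 = 8 (even)  ✓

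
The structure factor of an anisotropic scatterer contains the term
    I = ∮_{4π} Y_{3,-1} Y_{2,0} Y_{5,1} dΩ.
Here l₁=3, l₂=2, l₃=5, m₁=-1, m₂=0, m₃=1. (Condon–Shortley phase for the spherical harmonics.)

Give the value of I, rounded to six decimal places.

-0.227318

Rules hold: Σm=0, L=10 even, 1≤5≤5.
N = 7·5·11 = 385
Δ = 0!·6!·4!/11! = 1/2310
Racah Σ t=0..0: t=0:+1/144 = 1/144
⇒ 3j(3 2 5; 0 0 0)² = 10/231, sgn -1
Racah Σ t=0..0: t=0:+1/192 = 1/192
⇒ 3j(3 2 5; -1 0 1)² = 3/77, sgn +1
4πI² = N·(3j₀)²·(3jₘ)² = 50/77
I = -1·√(0.649351/4π) = -0.22731846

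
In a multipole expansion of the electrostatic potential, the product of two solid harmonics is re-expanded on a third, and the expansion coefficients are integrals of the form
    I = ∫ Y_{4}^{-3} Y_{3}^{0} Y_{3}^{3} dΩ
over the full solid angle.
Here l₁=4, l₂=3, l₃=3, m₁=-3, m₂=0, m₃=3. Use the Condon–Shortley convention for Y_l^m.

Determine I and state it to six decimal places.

0.203551

Rules hold: Σm=0, L=10 even, 1≤3≤7.
N = 9·7·7 = 441
Δ = 4!·4!·2!/11! = 1/34650
Racah Σ t=1..3: t=1:−1/72 t=2:+1/16 t=3:−1/72 = 5/144
⇒ 3j(4 3 3; 0 0 0)² = 2/77, sgn -1
Racah Σ t=3..3: t=3:−1/288 = -1/288
⇒ 3j(4 3 3; -3 0 3)² = 1/22, sgn -1
4πI² = N·(3j₀)²·(3jₘ)² = 63/121
I = +1·√(0.520661/4π) = 0.20355073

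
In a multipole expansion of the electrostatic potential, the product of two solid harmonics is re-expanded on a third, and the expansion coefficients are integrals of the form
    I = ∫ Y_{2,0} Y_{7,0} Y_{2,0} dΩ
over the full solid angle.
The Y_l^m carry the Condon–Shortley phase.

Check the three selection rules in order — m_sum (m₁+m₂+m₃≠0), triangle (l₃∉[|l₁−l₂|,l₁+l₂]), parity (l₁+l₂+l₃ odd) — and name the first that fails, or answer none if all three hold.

azimuthal sum: 0 + 0 + 0 = 0  ✓
5 ≤ 2 ≤ 9 (triangle on l)  ✗
L = 2 + 7 + 2 = 11 (odd)

triangle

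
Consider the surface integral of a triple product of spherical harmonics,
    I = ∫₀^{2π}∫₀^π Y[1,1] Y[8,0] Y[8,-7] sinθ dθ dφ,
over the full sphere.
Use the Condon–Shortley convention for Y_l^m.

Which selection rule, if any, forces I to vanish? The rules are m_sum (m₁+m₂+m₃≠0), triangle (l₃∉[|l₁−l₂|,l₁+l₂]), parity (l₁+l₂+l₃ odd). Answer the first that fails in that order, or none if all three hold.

azimuthal sum: 1 + 0 − 7 = -6  ✗
7 ≤ 8 ≤ 9 (triangle on l)
L = 1 + 8 + 8 = 17 (odd)

m_sum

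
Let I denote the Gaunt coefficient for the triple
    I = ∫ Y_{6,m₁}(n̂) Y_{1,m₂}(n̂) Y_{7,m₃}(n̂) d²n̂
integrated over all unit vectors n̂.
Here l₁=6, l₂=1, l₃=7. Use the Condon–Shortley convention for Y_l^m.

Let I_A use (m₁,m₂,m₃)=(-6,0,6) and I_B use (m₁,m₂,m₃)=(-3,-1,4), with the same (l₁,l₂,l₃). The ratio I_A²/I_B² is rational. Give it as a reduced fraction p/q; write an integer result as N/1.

13/55

Shared (l₁,l₂,l₃)=(6,1,7): N and (l;000)² cancel in I_A²/I_B².
A: Δ = 0!·12!·2!/15! = 1/1365; Racah Σ t=0..0: t=0:+1/479001600 = 1/479001600; ⇒ 3j(6 1 7; -6 0 6)² = 1/105, sgn -1
B: Δ = 0!·12!·2!/15! = 1/1365; Racah Σ t=0..0: t=0:+1/4354560 = 1/4354560; ⇒ 3j(6 1 7; -3 -1 4)² = 11/273, sgn -1
I_A²/I_B² = (1/105)/(11/273) = 13/55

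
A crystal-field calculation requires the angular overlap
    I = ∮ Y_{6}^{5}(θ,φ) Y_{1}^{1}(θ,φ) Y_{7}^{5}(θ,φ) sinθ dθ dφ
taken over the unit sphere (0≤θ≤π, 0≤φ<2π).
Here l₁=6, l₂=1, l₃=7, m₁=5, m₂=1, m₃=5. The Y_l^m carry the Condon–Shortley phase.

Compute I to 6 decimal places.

m-sum = 5 + 1 + 5 = 11 ≠ 0 ⇒ I = 0

0.000000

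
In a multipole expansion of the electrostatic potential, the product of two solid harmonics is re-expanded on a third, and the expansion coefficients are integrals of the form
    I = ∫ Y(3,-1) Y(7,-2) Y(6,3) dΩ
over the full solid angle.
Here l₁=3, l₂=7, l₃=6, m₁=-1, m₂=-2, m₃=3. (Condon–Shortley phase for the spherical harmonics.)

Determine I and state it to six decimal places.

Checks pass: Σm=0; 16 even; l₃=6∈[4,10].
(2·3+1)(2·7+1)(2·6+1) = 1365
Δ: 4! 2! 10! / 17! → 1/2042040
sum: t=1:−1/207360 t=2:+1/57600 t=3:−1/207360 = 1/129600
3j²(3 7 6; 0 0 0) = Δ·Π!·Σ² = 168/12155  (sign +1)
sum: t=2:+1/241920 t=3:−1/483840 t=4:+1/17418240 = 37/17418240
3j²(3 7 6; -1 -2 3) = Δ·Π!·Σ² = 1369/136136  (sign -1)
combine: 4πI² = 1365·168/12155·1369/136136 = 86247/454597
take √, sign -1: I = -0.12287224

-0.122872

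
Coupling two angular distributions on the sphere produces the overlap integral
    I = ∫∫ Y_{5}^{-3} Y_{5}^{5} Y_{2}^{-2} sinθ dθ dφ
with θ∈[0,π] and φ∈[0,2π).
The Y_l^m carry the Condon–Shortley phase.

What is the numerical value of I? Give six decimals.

0.088588

m-sum 0 ✓  L=12 even ✓  0≤2≤10 ✓
Π(2lᵢ+1) = 11×11×5 = 605
triangle coeff Δ(5,5,2) = 1/38610
Σ_t [3,5]: t=3:−1/2880 t=4:+1/576 t=5:−1/2880 = 1/960
(3j)²=10/429 [(5 5 2; 0 0 0)], sign=+1
Σ_t [8,8]: t=8:+1/161280 = 1/161280
(3j)²=1/143 [(5 5 2; -3 5 -2)], sign=+1
⇒ 4πI² = 50/507
I = (+1)√(50/507/(4π)) = 0.08858824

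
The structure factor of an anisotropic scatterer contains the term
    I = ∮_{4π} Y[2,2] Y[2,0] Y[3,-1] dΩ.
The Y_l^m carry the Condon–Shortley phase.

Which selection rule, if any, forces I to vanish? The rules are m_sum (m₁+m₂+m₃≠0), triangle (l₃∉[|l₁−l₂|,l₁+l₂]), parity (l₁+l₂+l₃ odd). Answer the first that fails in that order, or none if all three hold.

azimuthal sum: 2 + 0 − 1 = 1  ✗
0 ≤ 3 ≤ 4 (triangle on l)
L = 2 + 2 + 3 = 7 (odd)

m_sum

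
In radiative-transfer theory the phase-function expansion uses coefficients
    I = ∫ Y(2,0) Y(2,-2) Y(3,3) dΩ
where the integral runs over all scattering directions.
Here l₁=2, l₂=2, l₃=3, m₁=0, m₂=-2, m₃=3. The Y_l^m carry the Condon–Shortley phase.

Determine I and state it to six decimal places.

0.000000

0 − 2 + 3 = 1 ≠ 0: azimuthal integral kills it; I = 0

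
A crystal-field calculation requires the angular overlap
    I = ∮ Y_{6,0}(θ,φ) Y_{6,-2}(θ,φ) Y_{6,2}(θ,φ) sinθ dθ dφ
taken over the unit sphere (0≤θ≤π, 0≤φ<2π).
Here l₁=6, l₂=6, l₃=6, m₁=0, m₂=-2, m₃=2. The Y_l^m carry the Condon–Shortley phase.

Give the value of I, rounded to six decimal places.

m-sum 0 ✓  L=18 even ✓  0≤6≤12 ✓
Π(2lᵢ+1) = 13×13×13 = 2197
triangle coeff Δ(6,6,6) = 1/325909584
Σ_t [0,6]: t=0:+1/373248000 t=1:−1/1728000 t=2:+1/110592 t=3:−1/46656 t=4:+1/110592 t=5:−1/1728000 t=6:+1/373248000 = -7/1555200
(3j)²=400/46189 [(6 6 6; 0 0 0)], sign=-1
Σ_t [0,4]: t=0:+1/24883200 t=1:−1/518400 t=2:+1/110592 t=3:−1/155520 t=4:+1/1658880 = 11/8294400
(3j)²=11/4199 [(6 6 6; 0 -2 2)], sign=+1
⇒ 4πI² = 5200/104329
I = (-1)√(5200/104329/(4π)) = -0.06297878

-0.062979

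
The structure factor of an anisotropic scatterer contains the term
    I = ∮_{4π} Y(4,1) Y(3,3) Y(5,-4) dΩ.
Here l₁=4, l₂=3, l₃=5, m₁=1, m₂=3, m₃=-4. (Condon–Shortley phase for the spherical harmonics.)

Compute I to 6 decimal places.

Rules hold: Σm=0, L=12 even, 1≤5≤7.
N = 9·7·11 = 693
Δ = 2!·6!·4!/13! = 1/180180
Racah Σ t=0..2: t=0:+1/576 t=1:−1/144 t=2:+1/576 = -1/288
⇒ 3j(4 3 5; 0 0 0)² = 20/1001, sgn +1
Racah Σ t=2..2: t=2:+1/5760 = 1/5760
⇒ 3j(4 3 5; 1 3 -4)² = 9/286, sgn -1
4πI² = N·(3j₀)²·(3jₘ)² = 810/1859
I = -1·√(0.435718/4π) = -0.18620781

-0.186208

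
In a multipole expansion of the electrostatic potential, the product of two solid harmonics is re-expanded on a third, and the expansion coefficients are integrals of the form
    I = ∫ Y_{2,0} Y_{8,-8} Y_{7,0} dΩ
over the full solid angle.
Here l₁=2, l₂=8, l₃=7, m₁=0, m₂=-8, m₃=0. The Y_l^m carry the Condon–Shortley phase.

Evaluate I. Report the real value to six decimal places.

0 − 8 + 0 = -8 ≠ 0: azimuthal integral kills it; I = 0

0.000000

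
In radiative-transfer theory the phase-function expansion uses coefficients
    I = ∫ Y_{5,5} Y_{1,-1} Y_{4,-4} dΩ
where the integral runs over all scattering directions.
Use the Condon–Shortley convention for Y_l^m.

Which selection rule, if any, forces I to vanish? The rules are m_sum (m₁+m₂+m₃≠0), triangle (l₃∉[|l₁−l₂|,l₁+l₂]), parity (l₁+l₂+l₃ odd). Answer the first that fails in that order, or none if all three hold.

m₁+m₂+m₃ = 5 − 1 − 4 = 0  ✓
triangle: |5−1|=4 ≤ l₃=4 ≤ 5+1=6  ✓
parity: l₁+l₂+l₃ = 10 is even  ✓

none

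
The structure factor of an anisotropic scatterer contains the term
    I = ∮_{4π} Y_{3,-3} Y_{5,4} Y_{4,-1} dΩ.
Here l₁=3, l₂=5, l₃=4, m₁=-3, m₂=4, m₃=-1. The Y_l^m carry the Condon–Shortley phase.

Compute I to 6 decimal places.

-0.186208

m-sum 0 ✓  L=12 even ✓  2≤4≤8 ✓
Π(2lᵢ+1) = 7×11×9 = 693
triangle coeff Δ(3,5,4) = 1/180180
Σ_t [1,3]: t=1:−1/576 t=2:+1/144 t=3:−1/576 = 1/288
(3j)²=20/1001 [(3 5 4; 0 0 0)], sign=+1
Σ_t [4,4]: t=4:+1/5760 = 1/5760
(3j)²=9/286 [(3 5 4; -3 4 -1)], sign=-1
⇒ 4πI² = 810/1859
I = (-1)√(810/1859/(4π)) = -0.18620781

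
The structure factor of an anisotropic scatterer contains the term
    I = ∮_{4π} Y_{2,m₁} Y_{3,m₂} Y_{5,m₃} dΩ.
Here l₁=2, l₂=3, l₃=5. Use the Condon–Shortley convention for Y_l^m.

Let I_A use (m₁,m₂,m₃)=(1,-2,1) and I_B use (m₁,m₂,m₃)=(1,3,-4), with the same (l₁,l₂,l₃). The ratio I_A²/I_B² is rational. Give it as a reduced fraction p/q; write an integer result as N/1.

l's match ⇒ only the (l;m) 3-j factors differ between A and B.
A: triangle coeff Δ(2,3,5) = 1/2310; Σ_t [0,0]: t=0:+1/720 = 1/720; (3j)²=4/385 [(2 3 5; 1 -2 1)], sign=+1
B: triangle coeff Δ(2,3,5) = 1/2310; Σ_t [0,0]: t=0:+1/4320 = 1/4320; (3j)²=2/55 [(2 3 5; 1 3 -4)], sign=-1
I_A²/I_B² = (4/385)/(2/55) = 2/7

2/7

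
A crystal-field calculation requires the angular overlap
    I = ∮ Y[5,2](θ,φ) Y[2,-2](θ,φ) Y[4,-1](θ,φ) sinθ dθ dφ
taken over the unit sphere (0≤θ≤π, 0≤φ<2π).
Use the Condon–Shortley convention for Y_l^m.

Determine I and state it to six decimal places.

0.000000

m-sum = 2 − 2 − 1 = -1 ≠ 0 ⇒ I = 0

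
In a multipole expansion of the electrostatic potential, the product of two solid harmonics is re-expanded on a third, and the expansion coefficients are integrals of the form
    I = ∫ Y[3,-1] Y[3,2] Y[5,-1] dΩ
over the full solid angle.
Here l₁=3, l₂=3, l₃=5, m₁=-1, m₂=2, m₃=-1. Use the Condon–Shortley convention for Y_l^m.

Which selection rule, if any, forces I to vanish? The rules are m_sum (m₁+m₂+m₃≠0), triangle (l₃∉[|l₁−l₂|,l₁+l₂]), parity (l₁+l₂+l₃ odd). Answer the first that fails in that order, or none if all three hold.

azimuthal sum: -1 + 2 − 1 = 0  ✓
0 ≤ 5 ≤ 6 (triangle on l)  ✓
L = 3 + 3 + 5 = 11 (odd)  ✗

parity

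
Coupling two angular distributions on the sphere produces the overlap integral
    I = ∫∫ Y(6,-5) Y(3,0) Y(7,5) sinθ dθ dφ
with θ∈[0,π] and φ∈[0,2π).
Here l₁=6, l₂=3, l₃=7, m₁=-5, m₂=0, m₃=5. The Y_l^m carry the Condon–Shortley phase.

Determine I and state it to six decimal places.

0.161723

m-sum 0 ✓  L=16 even ✓  3≤7≤9 ✓
Π(2lᵢ+1) = 13×7×15 = 1365
triangle coeff Δ(6,3,7) = 1/2042040
Σ_t [0,2]: t=0:+1/207360 t=1:−1/57600 t=2:+1/207360 = -1/129600
(3j)²=168/12155 [(6 3 7; 0 0 0)], sign=+1
Σ_t [1,2]: t=1:−1/14515200 t=2:+1/4354560 = 1/6220800
(3j)²=77/4420 [(6 3 7; -5 0 5)], sign=+1
⇒ 4πI² = 6174/18785
I = (+1)√(6174/18785/(4π)) = 0.16172337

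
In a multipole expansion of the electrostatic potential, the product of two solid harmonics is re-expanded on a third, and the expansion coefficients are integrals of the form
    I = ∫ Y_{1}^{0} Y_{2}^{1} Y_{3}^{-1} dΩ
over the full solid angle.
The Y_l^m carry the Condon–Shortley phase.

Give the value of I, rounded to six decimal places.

-0.233597

m-sum 0 ✓  L=6 even ✓  1≤3≤3 ✓
Π(2lᵢ+1) = 3×5×7 = 105
triangle coeff Δ(1,2,3) = 1/105
Σ_t [0,0]: t=0:+1/4 = 1/4
(3j)²=3/35 [(1 2 3; 0 0 0)], sign=-1
Σ_t [0,0]: t=0:+1/6 = 1/6
(3j)²=8/105 [(1 2 3; 0 1 -1)], sign=+1
⇒ 4πI² = 24/35
I = (-1)√(24/35/(4π)) = -0.23359668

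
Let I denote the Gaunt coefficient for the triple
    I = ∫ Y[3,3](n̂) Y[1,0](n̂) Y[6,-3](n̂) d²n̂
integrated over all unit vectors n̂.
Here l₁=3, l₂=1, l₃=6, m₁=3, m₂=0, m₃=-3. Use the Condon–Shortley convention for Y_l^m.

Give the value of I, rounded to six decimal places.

l₃=6 ∉ [2,4] — triangle fails ⇒ I = 0

0.000000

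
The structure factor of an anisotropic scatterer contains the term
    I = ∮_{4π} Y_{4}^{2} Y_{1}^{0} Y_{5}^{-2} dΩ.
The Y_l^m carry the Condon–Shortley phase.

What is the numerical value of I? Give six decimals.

Rules hold: Σm=0, L=10 even, 3≤5≤5.
N = 9·3·11 = 297
Δ = 0!·8!·2!/11! = 1/495
Racah Σ t=0..0: t=0:+1/576 = 1/576
⇒ 3j(4 1 5; 0 0 0)² = 5/99, sgn -1
Racah Σ t=0..0: t=0:+1/1440 = 1/1440
⇒ 3j(4 1 5; 2 0 -2)² = 7/165, sgn -1
4πI² = N·(3j₀)²·(3jₘ)² = 7/11
I = +1·√(0.636364/4π) = 0.22503380

0.225034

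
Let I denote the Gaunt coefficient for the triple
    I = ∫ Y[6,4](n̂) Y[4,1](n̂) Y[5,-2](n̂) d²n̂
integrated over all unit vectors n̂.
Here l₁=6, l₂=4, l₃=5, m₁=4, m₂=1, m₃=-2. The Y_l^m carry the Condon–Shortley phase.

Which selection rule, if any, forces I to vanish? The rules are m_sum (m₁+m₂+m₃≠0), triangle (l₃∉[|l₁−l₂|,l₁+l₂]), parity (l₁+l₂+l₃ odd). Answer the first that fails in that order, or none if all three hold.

azimuthal sum: 4 + 1 − 2 = 3  ✗
2 ≤ 5 ≤ 10 (triangle on l)
L = 6 + 4 + 5 = 15 (odd)

m_sum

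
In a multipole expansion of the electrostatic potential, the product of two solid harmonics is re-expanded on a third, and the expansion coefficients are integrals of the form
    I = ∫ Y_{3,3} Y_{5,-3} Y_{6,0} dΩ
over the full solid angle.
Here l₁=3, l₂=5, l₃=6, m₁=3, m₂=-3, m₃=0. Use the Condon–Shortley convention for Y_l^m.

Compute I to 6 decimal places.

Checks pass: Σm=0; 14 even; l₃=6∈[2,8].
(2·3+1)(2·5+1)(2·6+1) = 1001
Δ: 2! 4! 8! / 15! → 1/675675
sum: t=0:+1/8640 t=1:−1/2304 t=2:+1/8640 = -7/34560
3j²(3 5 6; 0 0 0) = Δ·Π!·Σ² = 7/429  (sign -1)
sum: t=0:+1/69120 = 1/69120
3j²(3 5 6; 3 -3 0) = Δ·Π!·Σ² = 4/429  (sign +1)
combine: 4πI² = 1001·7/429·4/429 = 196/1287
take √, sign -1: I = -0.11008644

-0.110086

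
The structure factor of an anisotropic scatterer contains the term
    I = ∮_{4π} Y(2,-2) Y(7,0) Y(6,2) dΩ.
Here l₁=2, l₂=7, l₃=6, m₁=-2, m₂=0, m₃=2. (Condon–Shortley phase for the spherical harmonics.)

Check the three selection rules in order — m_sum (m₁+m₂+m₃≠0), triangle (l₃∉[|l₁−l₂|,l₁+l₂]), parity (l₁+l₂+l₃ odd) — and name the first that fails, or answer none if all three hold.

m₁+m₂+m₃ = -2 + 0 + 2 = 0  ✓
triangle: |2−7|=5 ≤ l₃=6 ≤ 2+7=9  ✓
parity: l₁+l₂+l₃ = 15 is odd  ✗

parity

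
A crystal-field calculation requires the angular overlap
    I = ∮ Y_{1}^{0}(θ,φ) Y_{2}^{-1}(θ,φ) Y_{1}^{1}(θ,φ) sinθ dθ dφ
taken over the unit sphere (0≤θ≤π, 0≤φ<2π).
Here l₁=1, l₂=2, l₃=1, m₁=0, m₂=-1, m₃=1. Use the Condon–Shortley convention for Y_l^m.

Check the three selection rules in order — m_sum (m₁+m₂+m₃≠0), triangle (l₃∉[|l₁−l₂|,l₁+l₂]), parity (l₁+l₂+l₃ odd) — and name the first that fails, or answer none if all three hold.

none

azimuthal sum: 0 − 1 + 1 = 0  ✓
1 ≤ 1 ≤ 3 (triangle on l)  ✓
L = 1 + 2 + 1 = 4 (even)  ✓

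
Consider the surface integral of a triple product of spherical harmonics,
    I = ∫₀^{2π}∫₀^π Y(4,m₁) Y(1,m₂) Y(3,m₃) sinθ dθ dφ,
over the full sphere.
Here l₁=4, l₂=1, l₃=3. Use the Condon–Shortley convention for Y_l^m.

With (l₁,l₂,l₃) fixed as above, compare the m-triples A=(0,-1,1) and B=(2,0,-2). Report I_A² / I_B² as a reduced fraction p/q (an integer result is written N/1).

1/2

Same 4,1,3: normalisation and zero-m 3j drop out of the ratio.
A: Δ: 2! 6! 0! / 9! → 1/252; sum: t=0:+1/96 = 1/96; 3j²(4 1 3; 0 -1 1) = Δ·Π!·Σ² = 1/42  (sign +1)
B: Δ: 2! 6! 0! / 9! → 1/252; sum: t=1:−1/120 = -1/120; 3j²(4 1 3; 2 0 -2) = Δ·Π!·Σ² = 1/21  (sign +1)
I_A²/I_B² = (1/42)/(1/21) = 1/2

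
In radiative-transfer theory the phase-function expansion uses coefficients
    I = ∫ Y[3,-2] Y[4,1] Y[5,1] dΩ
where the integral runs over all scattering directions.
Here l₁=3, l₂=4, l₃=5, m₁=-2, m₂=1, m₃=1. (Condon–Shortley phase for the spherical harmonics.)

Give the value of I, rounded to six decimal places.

Checks pass: Σm=0; 12 even; l₃=5∈[1,7].
(2·3+1)(2·4+1)(2·5+1) = 693
Δ: 2! 4! 6! / 13! → 1/180180
sum: t=0:+1/576 t=1:−1/144 t=2:+1/576 = -1/288
3j²(3 4 5; 0 0 0) = Δ·Π!·Σ² = 20/1001  (sign +1)
sum: t=1:−1/1152 t=2:+1/432 = 5/3456
3j²(3 4 5; -2 1 1) = Δ·Π!·Σ² = 625/36036  (sign +1)
combine: 4πI² = 693·20/1001·625/36036 = 3125/13013
take √, sign +1: I = 0.13823925

0.138239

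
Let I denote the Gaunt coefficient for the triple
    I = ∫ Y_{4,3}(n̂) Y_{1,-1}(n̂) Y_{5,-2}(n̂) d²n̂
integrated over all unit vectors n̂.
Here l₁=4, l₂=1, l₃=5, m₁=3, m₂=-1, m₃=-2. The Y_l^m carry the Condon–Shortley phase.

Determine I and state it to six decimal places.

Checks pass: Σm=0; 10 even; l₃=5∈[3,5].
(2·4+1)(2·1+1)(2·5+1) = 297
Δ: 0! 8! 2! / 11! → 1/495
sum: t=0:+1/576 = 1/576
3j²(4 1 5; 0 0 0) = Δ·Π!·Σ² = 5/99  (sign -1)
sum: t=0:+1/10080 = 1/10080
3j²(4 1 5; 3 -1 -2) = Δ·Π!·Σ² = 1/165  (sign -1)
combine: 4πI² = 297·5/99·1/165 = 1/11
take √, sign +1: I = 0.08505478

0.085055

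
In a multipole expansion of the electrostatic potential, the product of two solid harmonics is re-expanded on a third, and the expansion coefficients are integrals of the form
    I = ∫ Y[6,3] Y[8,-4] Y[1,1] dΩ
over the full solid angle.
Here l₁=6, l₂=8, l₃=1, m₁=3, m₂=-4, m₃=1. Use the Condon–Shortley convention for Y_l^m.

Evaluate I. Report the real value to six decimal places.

0.000000

l₃=1 ∉ [2,14] — triangle fails ⇒ I = 0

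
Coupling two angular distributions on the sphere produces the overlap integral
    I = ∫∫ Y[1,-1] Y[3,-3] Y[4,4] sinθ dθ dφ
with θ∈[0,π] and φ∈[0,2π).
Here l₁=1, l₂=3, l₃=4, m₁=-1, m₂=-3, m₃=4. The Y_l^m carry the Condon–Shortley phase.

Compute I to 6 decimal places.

m-sum 0 ✓  L=8 even ✓  2≤4≤4 ✓
Π(2lᵢ+1) = 3×7×9 = 189
triangle coeff Δ(1,3,4) = 1/252
Σ_t [0,0]: t=0:+1/36 = 1/36
(3j)²=4/63 [(1 3 4; 0 0 0)], sign=+1
Σ_t [0,0]: t=0:+1/1440 = 1/1440
(3j)²=1/9 [(1 3 4; -1 -3 4)], sign=+1
⇒ 4πI² = 4/3
I = (+1)√(4/3/(4π)) = 0.32573501

0.325735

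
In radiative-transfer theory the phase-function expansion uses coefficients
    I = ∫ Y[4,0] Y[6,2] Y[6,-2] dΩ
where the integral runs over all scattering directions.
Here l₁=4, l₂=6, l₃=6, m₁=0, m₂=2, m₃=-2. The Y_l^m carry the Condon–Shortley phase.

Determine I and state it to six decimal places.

Rules hold: Σm=0, L=16 even, 2≤6≤10.
N = 9·13·13 = 1521
Δ = 4!·4!·8!/17! = 1/15315300
Racah Σ t=0..4: t=0:+1/829440 t=1:−1/25920 t=2:+1/9216 t=3:−1/25920 t=4:+1/829440 = 7/207360
⇒ 3j(4 6 6; 0 0 0)² = 28/2431, sgn +1
Racah Σ t=0..4: t=0:+1/23224320 t=1:−1/181440 t=2:+1/23040 t=3:−1/25920 t=4:+1/331776 = 11/4644864
⇒ 3j(4 6 6; 0 2 -2)² = 11/55692, sgn +1
4πI² = N·(3j₀)²·(3jₘ)² = 1/289
I = +1·√(0.00346021/4π) = 0.01659381

0.016594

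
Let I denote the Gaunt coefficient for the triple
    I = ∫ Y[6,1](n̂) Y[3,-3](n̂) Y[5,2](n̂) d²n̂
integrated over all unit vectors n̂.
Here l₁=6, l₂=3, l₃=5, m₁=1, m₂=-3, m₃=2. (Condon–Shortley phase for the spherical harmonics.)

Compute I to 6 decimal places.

0.145631

m-sum 0 ✓  L=14 even ✓  3≤5≤9 ✓
Π(2lᵢ+1) = 13×7×11 = 1001
triangle coeff Δ(6,3,5) = 1/675675
Σ_t [1,3]: t=1:−1/8640 t=2:+1/2304 t=3:−1/8640 = 7/34560
(3j)²=7/429 [(6 3 5; 0 0 0)], sign=-1
Σ_t [0,0]: t=0:+1/34560 = 1/34560
(3j)²=7/429 [(6 3 5; 1 -3 2)], sign=-1
⇒ 4πI² = 343/1287
I = (+1)√(343/1287/(4π)) = 0.14563067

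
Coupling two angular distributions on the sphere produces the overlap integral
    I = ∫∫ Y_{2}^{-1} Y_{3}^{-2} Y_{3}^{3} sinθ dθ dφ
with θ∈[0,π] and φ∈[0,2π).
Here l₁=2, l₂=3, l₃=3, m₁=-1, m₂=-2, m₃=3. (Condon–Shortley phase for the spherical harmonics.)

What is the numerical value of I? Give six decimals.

-0.210261

Rules hold: Σm=0, L=8 even, 1≤3≤5.
N = 5·7·7 = 245
Δ = 2!·2!·4!/9! = 1/3780
Racah Σ t=0..2: t=0:+1/24 t=1:−1/4 t=2:+1/24 = -1/6
⇒ 3j(2 3 3; 0 0 0)² = 4/105, sgn +1
Racah Σ t=1..1: t=1:−1/48 = -1/48
⇒ 3j(2 3 3; -1 -2 3)² = 5/84, sgn -1
4πI² = N·(3j₀)²·(3jₘ)² = 5/9
I = -1·√(0.555556/4π) = -0.21026104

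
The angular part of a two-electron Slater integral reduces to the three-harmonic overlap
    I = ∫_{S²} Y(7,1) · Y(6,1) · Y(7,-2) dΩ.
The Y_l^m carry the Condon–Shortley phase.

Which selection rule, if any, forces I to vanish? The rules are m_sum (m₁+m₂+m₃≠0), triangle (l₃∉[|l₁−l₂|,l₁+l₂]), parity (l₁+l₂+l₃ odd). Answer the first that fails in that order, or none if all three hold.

Σmᵢ = 0  ✓
l₃∈[|l₁−l₂|,l₁+l₂]=[1,13], have l₃=7  ✓
Σlᵢ = 20 ⇒ even  ✓

none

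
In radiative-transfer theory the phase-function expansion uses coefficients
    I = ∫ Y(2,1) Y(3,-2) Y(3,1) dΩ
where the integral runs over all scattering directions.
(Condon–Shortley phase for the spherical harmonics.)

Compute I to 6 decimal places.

Checks pass: Σm=0; 8 even; l₃=3∈[1,5].
(2·2+1)(2·3+1)(2·3+1) = 245
Δ: 2! 2! 4! / 9! → 1/3780
sum: t=0:+1/24 t=1:−1/4 t=2:+1/24 = -1/6
3j²(2 3 3; 0 0 0) = Δ·Π!·Σ² = 4/105  (sign +1)
sum: t=0:+1/12 t=1:−1/48 = 1/16
3j²(2 3 3; 1 -2 1) = Δ·Π!·Σ² = 1/28  (sign +1)
combine: 4πI² = 245·4/105·1/28 = 1/3
take √, sign +1: I = 0.16286750

0.162868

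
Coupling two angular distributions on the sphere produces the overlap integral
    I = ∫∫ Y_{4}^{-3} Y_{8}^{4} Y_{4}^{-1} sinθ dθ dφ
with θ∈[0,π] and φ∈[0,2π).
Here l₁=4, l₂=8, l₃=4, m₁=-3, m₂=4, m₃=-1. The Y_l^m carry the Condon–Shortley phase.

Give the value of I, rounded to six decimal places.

Rules hold: Σm=0, L=16 even, 4≤4≤12.
N = 9·17·9 = 1377
Δ = 8!·0!·8!/17! = 1/218790
Racah Σ t=4..4: t=4:+1/331776 = 1/331776
⇒ 3j(4 8 4; 0 0 0)² = 490/21879, sgn +1
Racah Σ t=7..7: t=7:−1/3628800 = -1/3628800
⇒ 3j(4 8 4; -3 4 -1)² = 16/1105, sgn +1
4πI² = N·(3j₀)²·(3jₘ)² = 14112/31603
I = +1·√(0.44654/4π) = 0.18850601

0.188506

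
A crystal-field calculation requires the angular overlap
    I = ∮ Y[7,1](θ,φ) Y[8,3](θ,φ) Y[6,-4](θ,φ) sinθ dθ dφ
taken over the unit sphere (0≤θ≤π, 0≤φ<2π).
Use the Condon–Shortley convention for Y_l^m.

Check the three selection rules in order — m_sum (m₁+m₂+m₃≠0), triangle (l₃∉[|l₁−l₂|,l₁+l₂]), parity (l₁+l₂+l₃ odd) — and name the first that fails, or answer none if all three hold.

azimuthal sum: 1 + 3 − 4 = 0  ✓
1 ≤ 6 ≤ 15 (triangle on l)  ✓
L = 7 + 8 + 6 = 21 (odd)  ✗

parity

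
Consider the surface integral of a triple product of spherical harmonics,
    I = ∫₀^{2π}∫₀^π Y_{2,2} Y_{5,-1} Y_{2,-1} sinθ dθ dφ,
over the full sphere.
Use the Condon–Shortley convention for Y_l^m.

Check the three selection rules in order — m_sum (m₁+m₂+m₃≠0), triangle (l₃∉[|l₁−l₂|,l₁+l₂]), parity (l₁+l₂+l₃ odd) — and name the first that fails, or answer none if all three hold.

Σmᵢ = 0  ✓
l₃∈[|l₁−l₂|,l₁+l₂]=[3,7], have l₃=2  ✗
Σlᵢ = 9 ⇒ odd

triangle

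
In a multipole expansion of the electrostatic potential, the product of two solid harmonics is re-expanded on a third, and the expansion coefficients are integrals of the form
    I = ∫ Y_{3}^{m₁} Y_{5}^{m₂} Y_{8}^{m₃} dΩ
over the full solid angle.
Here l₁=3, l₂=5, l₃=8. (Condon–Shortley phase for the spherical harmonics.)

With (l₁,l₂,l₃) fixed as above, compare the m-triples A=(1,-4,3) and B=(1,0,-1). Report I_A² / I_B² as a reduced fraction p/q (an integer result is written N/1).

Same 3,5,8: normalisation and zero-m 3j drop out of the ratio.
A: Δ: 0! 6! 10! / 17! → 1/136136; sum: t=0:+1/17418240 = 1/17418240; 3j²(3 5 8; 1 -4 3) = Δ·Π!·Σ² = 25/12376  (sign -1)
B: Δ: 0! 6! 10! / 17! → 1/136136; sum: t=0:+1/691200 = 1/691200; 3j²(3 5 8; 1 0 -1) = Δ·Π!·Σ² = 189/9724  (sign -1)
I_A²/I_B² = (25/12376)/(189/9724) = 275/2646

275/2646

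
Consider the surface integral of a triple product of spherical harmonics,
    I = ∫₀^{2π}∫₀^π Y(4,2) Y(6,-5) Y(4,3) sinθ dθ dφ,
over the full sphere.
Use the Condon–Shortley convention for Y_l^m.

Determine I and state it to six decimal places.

m-sum 0 ✓  L=14 even ✓  2≤4≤10 ✓
Π(2lᵢ+1) = 9×13×9 = 1053
triangle coeff Δ(4,6,4) = 1/1261260
Σ_t [2,4]: t=2:+1/4608 t=3:−1/1296 t=4:+1/4608 = -7/20736
(3j)²=20/1287 [(4 6 4; 0 0 0)], sign=-1
Σ_t [0,1]: t=0:+1/172800 t=1:−1/86400 = -1/172800
(3j)²=1/130 [(4 6 4; 2 -5 3)], sign=+1
⇒ 4πI² = 18/143
I = (-1)√(18/143/(4π)) = -0.10008369

-0.100084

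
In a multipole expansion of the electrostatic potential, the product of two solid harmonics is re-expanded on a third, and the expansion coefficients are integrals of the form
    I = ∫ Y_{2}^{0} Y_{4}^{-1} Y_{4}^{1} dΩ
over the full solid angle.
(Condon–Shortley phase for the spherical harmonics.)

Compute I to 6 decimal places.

m-sum 0 ✓  L=10 even ✓  2≤4≤6 ✓
Π(2lᵢ+1) = 5×9×9 = 405
triangle coeff Δ(2,4,4) = 1/13860
Σ_t [0,2]: t=0:+1/192 t=1:−1/36 t=2:+1/192 = -5/288
(3j)²=20/693 [(2 4 4; 0 0 0)], sign=-1
Σ_t [0,2]: t=0:+1/144 t=1:−1/48 t=2:+1/480 = -17/1440
(3j)²=289/13860 [(2 4 4; 0 -1 1)], sign=+1
⇒ 4πI² = 1445/5929
I = (-1)√(1445/5929/(4π)) = -0.13926381

-0.139264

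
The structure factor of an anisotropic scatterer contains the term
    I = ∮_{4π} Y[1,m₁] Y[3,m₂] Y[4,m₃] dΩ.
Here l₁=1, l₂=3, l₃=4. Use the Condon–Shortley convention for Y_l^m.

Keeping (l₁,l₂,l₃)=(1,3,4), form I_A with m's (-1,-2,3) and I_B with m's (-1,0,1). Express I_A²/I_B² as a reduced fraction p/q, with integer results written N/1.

l's match ⇒ only the (l;m) 3-j factors differ between A and B.
A: triangle coeff Δ(1,3,4) = 1/252; Σ_t [0,0]: t=0:+1/240 = 1/240; (3j)²=1/12 [(1 3 4; -1 -2 3)], sign=-1
B: triangle coeff Δ(1,3,4) = 1/252; Σ_t [0,0]: t=0:+1/72 = 1/72; (3j)²=5/126 [(1 3 4; -1 0 1)], sign=-1
I_A²/I_B² = (1/12)/(5/126) = 21/10

21/10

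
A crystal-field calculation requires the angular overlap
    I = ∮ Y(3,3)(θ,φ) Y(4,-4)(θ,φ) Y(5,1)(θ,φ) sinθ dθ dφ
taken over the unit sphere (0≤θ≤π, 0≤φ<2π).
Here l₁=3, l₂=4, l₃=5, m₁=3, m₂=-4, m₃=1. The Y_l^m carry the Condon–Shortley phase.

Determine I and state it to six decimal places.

0.050679

Checks pass: Σm=0; 12 even; l₃=5∈[1,7].
(2·3+1)(2·4+1)(2·5+1) = 693
Δ: 2! 4! 6! / 13! → 1/180180
sum: t=0:+1/576 t=1:−1/144 t=2:+1/576 = -1/288
3j²(3 4 5; 0 0 0) = Δ·Π!·Σ² = 20/1001  (sign +1)
sum: t=0:+1/34560 = 1/34560
3j²(3 4 5; 3 -4 1) = Δ·Π!·Σ² = 1/429  (sign +1)
combine: 4πI² = 693·20/1001·1/429 = 60/1859
take √, sign +1: I = 0.05067935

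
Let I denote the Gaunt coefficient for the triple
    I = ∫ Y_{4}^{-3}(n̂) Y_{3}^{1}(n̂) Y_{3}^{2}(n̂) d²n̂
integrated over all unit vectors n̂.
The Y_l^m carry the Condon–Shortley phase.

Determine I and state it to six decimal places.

-0.095955

Checks pass: Σm=0; 10 even; l₃=3∈[1,7].
(2·4+1)(2·3+1)(2·3+1) = 441
Δ: 4! 4! 2! / 11! → 1/34650
sum: t=1:−1/72 t=2:+1/16 t=3:−1/72 = 5/144
3j²(4 3 3; 0 0 0) = Δ·Π!·Σ² = 2/77  (sign -1)
sum: t=3:−1/144 t=4:+1/288 = -1/288
3j²(4 3 3; -3 1 2) = Δ·Π!·Σ² = 1/99  (sign +1)
combine: 4πI² = 441·2/77·1/99 = 14/121
take √, sign -1: I = -0.09595473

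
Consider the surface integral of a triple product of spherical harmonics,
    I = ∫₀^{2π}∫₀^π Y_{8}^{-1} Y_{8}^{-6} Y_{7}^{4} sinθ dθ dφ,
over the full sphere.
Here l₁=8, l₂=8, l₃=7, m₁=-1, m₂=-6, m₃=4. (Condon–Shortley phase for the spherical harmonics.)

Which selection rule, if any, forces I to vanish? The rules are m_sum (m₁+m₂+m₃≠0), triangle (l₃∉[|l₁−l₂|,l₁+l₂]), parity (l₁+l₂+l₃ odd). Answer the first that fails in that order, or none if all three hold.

m_sum

m₁+m₂+m₃ = -1 − 6 + 4 = -3  ✗
triangle: |8−8|=0 ≤ l₃=7 ≤ 8+8=16
parity: l₁+l₂+l₃ = 23 is odd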